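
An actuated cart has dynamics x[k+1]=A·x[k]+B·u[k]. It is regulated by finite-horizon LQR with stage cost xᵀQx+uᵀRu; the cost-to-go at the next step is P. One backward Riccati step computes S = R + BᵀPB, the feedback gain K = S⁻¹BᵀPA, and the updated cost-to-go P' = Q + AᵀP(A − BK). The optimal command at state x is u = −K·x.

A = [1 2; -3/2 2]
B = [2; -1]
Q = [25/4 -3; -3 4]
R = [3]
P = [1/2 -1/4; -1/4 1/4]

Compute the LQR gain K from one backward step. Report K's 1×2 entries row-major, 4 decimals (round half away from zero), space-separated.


0.3800 0.1600

BᵀP = [1.2500 -0.7500]
S = R + BᵀPB = [3] + [3.2500] = [6.2500]
BᵀPA = [2.3750 1.0000]
K = S⁻¹·BᵀPA = [0.3800 0.1600]
A−BK = [0.2400 1.6800; -1.1200 2.1600]
AᵀP(A−BK) = [0.9100 0.1200; 0.1200 0.8400]
P' = Q + AᵀP(A−BK) = [7.1600 -2.8800; -2.8800 4.8400]
tr(P') = 12.0000


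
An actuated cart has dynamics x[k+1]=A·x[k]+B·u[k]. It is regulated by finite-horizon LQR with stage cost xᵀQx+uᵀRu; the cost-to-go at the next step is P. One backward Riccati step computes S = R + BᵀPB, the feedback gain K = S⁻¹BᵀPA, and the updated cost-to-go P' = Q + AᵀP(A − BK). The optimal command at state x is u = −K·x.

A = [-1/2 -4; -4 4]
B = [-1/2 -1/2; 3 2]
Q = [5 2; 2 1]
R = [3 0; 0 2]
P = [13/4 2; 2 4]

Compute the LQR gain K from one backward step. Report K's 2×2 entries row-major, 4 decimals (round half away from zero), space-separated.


-0.9775 0.2400 -0.6630 0.9279

BᵀP = [4.3750 11.0000; 2.3750 7.0000]
S = R + BᵀPB = [3 0; 0 2] + [30.8125 19.8125; 19.8125 12.8125] = [33.8125 19.8125; 19.8125 14.8125]
BᵀPA = [-46.1875 26.5000; -29.1875 18.5000]
K = S⁻¹·BᵀPA = [-0.9775 0.2400; -0.6630 0.9279]
A−BK = [-1.3203 -3.4160; 0.2585 1.4241]
AᵀP(A−BK) = [8.3128 8.6694; 8.6694 28.4732]
P' = Q + AᵀP(A−BK) = [13.3128 10.6694; 10.6694 29.4732]
tr(P') = 42.7859


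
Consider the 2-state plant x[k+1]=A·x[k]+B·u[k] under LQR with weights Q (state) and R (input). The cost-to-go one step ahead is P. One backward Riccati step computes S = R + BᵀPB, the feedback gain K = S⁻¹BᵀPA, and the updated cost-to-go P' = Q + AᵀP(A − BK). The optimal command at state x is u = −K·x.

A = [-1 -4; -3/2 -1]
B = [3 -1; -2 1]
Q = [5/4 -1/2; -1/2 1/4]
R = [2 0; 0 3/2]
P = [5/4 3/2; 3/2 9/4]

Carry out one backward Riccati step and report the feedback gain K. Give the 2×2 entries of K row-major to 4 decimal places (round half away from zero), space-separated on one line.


-0.3189 -0.9213 -0.8071 -1.2205

BᵀP = [0.7500 0.0000; 0.2500 0.7500]
S = R + BᵀPB = [2 0; 0 3/2] + [2.2500 -0.7500; -0.7500 0.5000] = [4.2500 -0.7500; -0.7500 2.0000]
BᵀPA = [-0.7500 -3.0000; -1.3750 -1.7500]
K = S⁻¹·BᵀPA = [-0.3189 -0.9213; -0.8071 -1.2205]
A−BK = [-0.8504 -2.4567; -1.3307 -1.6220]
AᵀP(A−BK) = [9.4636 16.5059; 16.5059 29.3504]
P' = Q + AᵀP(A−BK) = [10.7136 16.0059; 16.0059 29.6004]
tr(P') = 40.3140


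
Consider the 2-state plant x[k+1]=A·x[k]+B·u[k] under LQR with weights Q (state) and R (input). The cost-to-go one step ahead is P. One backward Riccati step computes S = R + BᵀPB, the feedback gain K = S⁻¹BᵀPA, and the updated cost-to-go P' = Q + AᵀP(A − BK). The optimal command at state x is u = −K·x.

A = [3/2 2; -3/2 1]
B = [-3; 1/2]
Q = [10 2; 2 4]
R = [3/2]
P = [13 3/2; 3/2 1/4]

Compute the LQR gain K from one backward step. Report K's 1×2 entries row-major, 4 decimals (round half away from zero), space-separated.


BᵀP = [-38.2500 -4.3750]
S = R + BᵀPB = [3/2] + [112.5625] = [114.0625]
BᵀPA = [-50.8125 -80.8750]
K = S⁻¹·BᵀPA = [-0.4455 -0.7090]
A−BK = [0.1636 -0.1271; -1.2773 1.3545]
AᵀP(A−BK) = [0.4266 0.3468; 0.3468 0.9063]
P' = Q + AᵀP(A−BK) = [10.4266 2.3468; 2.3468 4.9063]
tr(P') = 15.3329

-0.4455 -0.7090


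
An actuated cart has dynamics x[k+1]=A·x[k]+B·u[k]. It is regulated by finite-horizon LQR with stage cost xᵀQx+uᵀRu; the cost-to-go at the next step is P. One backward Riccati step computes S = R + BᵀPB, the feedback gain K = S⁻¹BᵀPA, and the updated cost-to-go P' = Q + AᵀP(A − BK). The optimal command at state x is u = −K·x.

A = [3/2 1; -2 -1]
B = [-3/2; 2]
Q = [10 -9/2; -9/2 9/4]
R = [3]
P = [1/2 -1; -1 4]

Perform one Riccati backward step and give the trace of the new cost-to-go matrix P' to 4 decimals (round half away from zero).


15.6615

BᵀP = [-2.7500 9.5000]
S = R + BᵀPB = [3] + [23.1250] = [26.1250]
BᵀPA = [-23.1250 -12.2500]
K = S⁻¹·BᵀPA = [-0.8852 -0.4689]
A−BK = [0.1722 0.2967; -0.2297 -0.0622]
AᵀP(A−BK) = [2.6555 1.4067; 1.4067 0.7560]
P' = Q + AᵀP(A−BK) = [12.6555 -3.0933; -3.0933 3.0060]
tr(P') = 15.6615


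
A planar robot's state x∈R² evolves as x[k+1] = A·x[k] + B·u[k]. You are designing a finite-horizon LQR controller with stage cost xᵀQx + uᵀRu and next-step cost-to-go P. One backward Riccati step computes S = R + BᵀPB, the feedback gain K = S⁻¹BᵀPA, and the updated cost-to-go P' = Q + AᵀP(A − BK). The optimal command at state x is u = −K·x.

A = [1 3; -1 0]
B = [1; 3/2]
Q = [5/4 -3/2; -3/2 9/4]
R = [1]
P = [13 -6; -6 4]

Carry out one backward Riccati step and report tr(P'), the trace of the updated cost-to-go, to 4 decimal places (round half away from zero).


BᵀP = [4.0000 0.0000]
S = R + BᵀPB = [1] + [4.0000] = [5.0000]
BᵀPA = [4.0000 12.0000]
K = S⁻¹·BᵀPA = [0.8000 2.4000]
A−BK = [0.2000 0.6000; -2.2000 -3.6000]
AᵀP(A−BK) = [25.8000 47.4000; 47.4000 88.2000]
P' = Q + AᵀP(A−BK) = [27.0500 45.9000; 45.9000 90.4500]
tr(P') = 117.5000

117.5000


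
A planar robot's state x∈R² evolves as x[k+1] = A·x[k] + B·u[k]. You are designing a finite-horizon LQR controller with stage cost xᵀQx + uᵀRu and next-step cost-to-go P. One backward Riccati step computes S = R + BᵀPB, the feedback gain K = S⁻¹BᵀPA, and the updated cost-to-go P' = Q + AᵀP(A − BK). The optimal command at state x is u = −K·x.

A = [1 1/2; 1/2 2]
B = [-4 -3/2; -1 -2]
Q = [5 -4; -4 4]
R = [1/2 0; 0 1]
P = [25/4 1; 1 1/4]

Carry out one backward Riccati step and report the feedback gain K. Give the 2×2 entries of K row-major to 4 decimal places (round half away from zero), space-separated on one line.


BᵀP = [-26.0000 -4.2500; -11.3750 -2.0000]
S = R + BᵀPB = [1/2 0; 0 1] + [108.2500 47.5000; 47.5000 21.0625] = [108.7500 47.5000; 47.5000 22.0625]
BᵀPA = [-28.1250 -21.5000; -12.3750 -9.6875]
K = S⁻¹·BᵀPA = [-0.2286 -0.0992; -0.0688 -0.2256]
A−BK = [-0.0175 -0.2351; 0.1338 1.4497]
AᵀP(A−BK) = [0.0326 0.0442; 0.0442 0.2450]
P' = Q + AᵀP(A−BK) = [5.0326 -3.9558; -3.9558 4.2450]
tr(P') = 9.2776

-0.2286 -0.0992 -0.0688 -0.2256


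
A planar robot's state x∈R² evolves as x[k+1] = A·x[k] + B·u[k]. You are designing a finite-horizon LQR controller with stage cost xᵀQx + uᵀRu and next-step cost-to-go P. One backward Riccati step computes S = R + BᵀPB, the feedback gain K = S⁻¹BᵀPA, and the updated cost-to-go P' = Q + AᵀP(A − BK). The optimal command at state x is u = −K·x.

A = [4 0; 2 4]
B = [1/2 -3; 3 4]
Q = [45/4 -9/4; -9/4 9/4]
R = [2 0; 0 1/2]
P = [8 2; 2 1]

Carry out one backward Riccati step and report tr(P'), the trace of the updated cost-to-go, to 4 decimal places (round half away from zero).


23.0100

BᵀP = [10.0000 4.0000; -16.0000 -2.0000]
S = R + BᵀPB = [2 0; 0 1/2] + [17.0000 -14.0000; -14.0000 40.0000] = [19.0000 -14.0000; -14.0000 40.5000]
BᵀPA = [48.0000 16.0000; -68.0000 -8.0000]
K = S⁻¹·BᵀPA = [1.7297 0.9346; -1.0811 0.1255]
A−BK = [-0.1081 -0.0907; 1.1351 0.6940]
AᵀP(A−BK) = [7.4595 3.6757; 3.6757 2.0506]
P' = Q + AᵀP(A−BK) = [18.7095 1.4257; 1.4257 4.3006]
tr(P') = 23.0100


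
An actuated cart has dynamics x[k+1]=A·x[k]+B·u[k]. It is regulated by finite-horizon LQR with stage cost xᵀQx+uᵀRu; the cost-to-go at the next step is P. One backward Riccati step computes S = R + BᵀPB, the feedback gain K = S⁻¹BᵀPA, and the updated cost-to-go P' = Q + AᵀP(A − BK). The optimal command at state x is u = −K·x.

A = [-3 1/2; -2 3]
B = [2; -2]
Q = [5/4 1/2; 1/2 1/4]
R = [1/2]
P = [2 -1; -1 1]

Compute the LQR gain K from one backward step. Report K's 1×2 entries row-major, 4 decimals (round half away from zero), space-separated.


BᵀP = [6.0000 -4.0000]
S = R + BᵀPB = [1/2] + [20.0000] = [20.5000]
BᵀPA = [-10.0000 -9.0000]
K = S⁻¹·BᵀPA = [-0.4878 -0.4390]
A−BK = [-2.0244 1.3780; -2.9756 2.1220]
AᵀP(A−BK) = [5.1220 -3.3902; -3.3902 2.5488]
P' = Q + AᵀP(A−BK) = [6.3720 -2.8902; -2.8902 2.7988]
tr(P') = 9.1707

-0.4878 -0.4390


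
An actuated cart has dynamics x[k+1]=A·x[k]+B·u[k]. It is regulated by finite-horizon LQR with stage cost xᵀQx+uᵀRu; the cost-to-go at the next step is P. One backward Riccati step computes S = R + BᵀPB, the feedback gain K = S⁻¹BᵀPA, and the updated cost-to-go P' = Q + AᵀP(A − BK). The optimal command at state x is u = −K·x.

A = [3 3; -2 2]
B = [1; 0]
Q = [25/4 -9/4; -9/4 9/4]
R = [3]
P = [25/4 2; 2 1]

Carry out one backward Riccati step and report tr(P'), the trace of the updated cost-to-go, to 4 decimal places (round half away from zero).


BᵀP = [6.2500 2.0000]
S = R + BᵀPB = [3] + [6.2500] = [9.2500]
BᵀPA = [14.7500 22.7500]
K = S⁻¹·BᵀPA = [1.5946 2.4595]
A−BK = [1.4054 0.5405; -2.0000 2.0000]
AᵀP(A−BK) = [12.7297 15.9730; 15.9730 28.2973]
P' = Q + AᵀP(A−BK) = [18.9797 13.7230; 13.7230 30.5473]
tr(P') = 49.5270

49.5270


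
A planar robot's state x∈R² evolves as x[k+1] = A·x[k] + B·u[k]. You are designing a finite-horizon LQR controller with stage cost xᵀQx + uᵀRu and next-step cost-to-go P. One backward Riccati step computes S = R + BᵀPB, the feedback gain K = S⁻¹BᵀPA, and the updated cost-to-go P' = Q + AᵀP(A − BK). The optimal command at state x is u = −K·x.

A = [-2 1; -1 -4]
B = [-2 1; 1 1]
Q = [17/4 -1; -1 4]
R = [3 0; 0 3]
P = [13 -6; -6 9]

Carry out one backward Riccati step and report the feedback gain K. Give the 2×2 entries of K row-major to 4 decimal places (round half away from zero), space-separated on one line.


BᵀP = [-32.0000 21.0000; 7.0000 3.0000]
S = R + BᵀPB = [3 0; 0 3] + [85.0000 -11.0000; -11.0000 10.0000] = [88.0000 -11.0000; -11.0000 13.0000]
BᵀPA = [43.0000 -116.0000; -17.0000 -5.0000]
K = S⁻¹·BᵀPA = [0.3636 -1.5279; -1.0000 -1.6774]
A−BK = [-0.2727 -0.3783; -0.3636 -0.7947]
AᵀP(A−BK) = [4.3636 5.1818; 5.1818 19.3812]
P' = Q + AᵀP(A−BK) = [8.6136 4.1818; 4.1818 23.3812]
tr(P') = 31.9949

0.3636 -1.5279 -1.0000 -1.6774


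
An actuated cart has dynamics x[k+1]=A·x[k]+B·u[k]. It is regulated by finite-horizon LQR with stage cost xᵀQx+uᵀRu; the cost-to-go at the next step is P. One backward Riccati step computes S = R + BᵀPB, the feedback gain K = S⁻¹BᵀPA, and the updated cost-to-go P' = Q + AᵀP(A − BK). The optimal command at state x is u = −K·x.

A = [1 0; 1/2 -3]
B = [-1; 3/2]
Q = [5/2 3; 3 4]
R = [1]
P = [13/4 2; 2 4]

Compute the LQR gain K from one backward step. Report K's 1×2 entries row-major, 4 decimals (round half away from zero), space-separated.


BᵀP = [-0.2500 4.0000]
S = R + BᵀPB = [1] + [6.2500] = [7.2500]
BᵀPA = [1.7500 -12.0000]
K = S⁻¹·BᵀPA = [0.2414 -1.6552]
A−BK = [1.2414 -1.6552; 0.1379 -0.5172]
AᵀP(A−BK) = [5.8276 -9.1034; -9.1034 16.1379]
P' = Q + AᵀP(A−BK) = [8.3276 -6.1034; -6.1034 20.1379]
tr(P') = 28.4655

0.2414 -1.6552


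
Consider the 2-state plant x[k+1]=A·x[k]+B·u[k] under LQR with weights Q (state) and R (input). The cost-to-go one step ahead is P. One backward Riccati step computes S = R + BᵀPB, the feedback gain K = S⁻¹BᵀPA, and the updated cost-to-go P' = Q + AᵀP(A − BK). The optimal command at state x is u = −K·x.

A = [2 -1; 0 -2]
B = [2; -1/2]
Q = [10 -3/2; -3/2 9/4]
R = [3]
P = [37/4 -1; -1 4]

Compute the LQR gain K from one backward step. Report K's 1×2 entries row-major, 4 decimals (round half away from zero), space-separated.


0.8837 -0.2558

BᵀP = [19.0000 -4.0000]
S = R + BᵀPB = [3] + [40.0000] = [43.0000]
BᵀPA = [38.0000 -11.0000]
K = S⁻¹·BᵀPA = [0.8837 -0.2558]
A−BK = [0.2326 -0.4884; 0.4419 -2.1279]
AᵀP(A−BK) = [3.4186 -4.7791; -4.7791 18.4360]
P' = Q + AᵀP(A−BK) = [13.4186 -6.2791; -6.2791 20.6860]
tr(P') = 34.1047


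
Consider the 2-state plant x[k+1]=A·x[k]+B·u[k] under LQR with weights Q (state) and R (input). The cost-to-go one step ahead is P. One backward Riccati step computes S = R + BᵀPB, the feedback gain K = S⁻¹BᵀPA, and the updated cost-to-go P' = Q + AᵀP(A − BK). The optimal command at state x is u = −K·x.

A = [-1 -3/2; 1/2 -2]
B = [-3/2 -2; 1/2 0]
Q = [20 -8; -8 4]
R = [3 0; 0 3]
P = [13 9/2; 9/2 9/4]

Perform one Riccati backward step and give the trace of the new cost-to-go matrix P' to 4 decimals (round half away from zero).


BᵀP = [-17.2500 -5.6250; -26.0000 -9.0000]
S = R + BᵀPB = [3 0; 0 3] + [23.0625 34.5000; 34.5000 52.0000] = [26.0625 34.5000; 34.5000 55.0000]
BᵀPA = [14.4375 37.1250; 21.5000 57.0000]
K = S⁻¹·BᵀPA = [0.2151 0.3099; 0.2560 0.8419]
A−BK = [-0.1654 0.6488; 0.3924 -2.1550]
AᵀP(A−BK) = [0.4534 0.2984; 0.2984 5.7525]
P' = Q + AᵀP(A−BK) = [20.4534 -7.7016; -7.7016 9.7525]
tr(P') = 30.2059

30.2059


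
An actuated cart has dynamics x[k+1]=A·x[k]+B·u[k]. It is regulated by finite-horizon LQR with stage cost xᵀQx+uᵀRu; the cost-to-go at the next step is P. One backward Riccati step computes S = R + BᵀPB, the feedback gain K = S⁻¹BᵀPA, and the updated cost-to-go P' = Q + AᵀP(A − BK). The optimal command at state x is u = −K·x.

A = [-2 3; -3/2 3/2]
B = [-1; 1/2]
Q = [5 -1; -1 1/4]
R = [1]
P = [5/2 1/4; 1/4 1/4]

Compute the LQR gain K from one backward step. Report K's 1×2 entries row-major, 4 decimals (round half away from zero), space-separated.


BᵀP = [-2.3750 -0.1250]
S = R + BᵀPB = [1] + [2.3125] = [3.3125]
BᵀPA = [4.9375 -7.3125]
K = S⁻¹·BᵀPA = [1.4906 -2.2075]
A−BK = [-0.5094 0.7925; -2.2453 2.6038]
AᵀP(A−BK) = [4.7028 -6.5377; -6.5377 9.1698]
P' = Q + AᵀP(A−BK) = [9.7028 -7.5377; -7.5377 9.4198]
tr(P') = 19.1226

1.4906 -2.2075


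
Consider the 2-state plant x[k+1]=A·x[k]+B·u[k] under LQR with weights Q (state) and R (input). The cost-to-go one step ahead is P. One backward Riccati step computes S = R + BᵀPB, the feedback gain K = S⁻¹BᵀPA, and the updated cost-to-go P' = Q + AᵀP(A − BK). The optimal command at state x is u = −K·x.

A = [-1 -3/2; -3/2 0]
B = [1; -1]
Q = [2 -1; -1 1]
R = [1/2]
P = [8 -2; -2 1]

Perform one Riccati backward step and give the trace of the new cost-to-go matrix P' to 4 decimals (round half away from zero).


6.3426

BᵀP = [10.0000 -3.0000]
S = R + BᵀPB = [1/2] + [13.0000] = [13.5000]
BᵀPA = [-5.5000 -15.0000]
K = S⁻¹·BᵀPA = [-0.4074 -1.1111]
A−BK = [-0.5926 -0.3889; -1.9074 -1.1111]
AᵀP(A−BK) = [2.0093 1.3889; 1.3889 1.3333]
P' = Q + AᵀP(A−BK) = [4.0093 0.3889; 0.3889 2.3333]
tr(P') = 6.3426


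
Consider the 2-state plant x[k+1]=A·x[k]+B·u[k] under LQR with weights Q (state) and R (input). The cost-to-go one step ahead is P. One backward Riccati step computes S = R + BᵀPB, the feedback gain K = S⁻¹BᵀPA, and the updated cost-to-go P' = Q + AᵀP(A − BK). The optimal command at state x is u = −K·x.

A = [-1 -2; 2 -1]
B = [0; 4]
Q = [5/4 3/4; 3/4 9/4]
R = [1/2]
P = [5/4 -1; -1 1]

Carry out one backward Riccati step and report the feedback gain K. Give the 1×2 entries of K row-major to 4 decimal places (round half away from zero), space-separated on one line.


BᵀP = [-4.0000 4.0000]
S = R + BᵀPB = [1/2] + [16.0000] = [16.5000]
BᵀPA = [12.0000 4.0000]
K = S⁻¹·BᵀPA = [0.7273 0.2424]
A−BK = [-1.0000 -2.0000; -0.9091 -1.9697]
AᵀP(A−BK) = [0.5227 0.5909; 0.5909 1.0303]
P' = Q + AᵀP(A−BK) = [1.7727 1.3409; 1.3409 3.2803]
tr(P') = 5.0530

0.7273 0.2424


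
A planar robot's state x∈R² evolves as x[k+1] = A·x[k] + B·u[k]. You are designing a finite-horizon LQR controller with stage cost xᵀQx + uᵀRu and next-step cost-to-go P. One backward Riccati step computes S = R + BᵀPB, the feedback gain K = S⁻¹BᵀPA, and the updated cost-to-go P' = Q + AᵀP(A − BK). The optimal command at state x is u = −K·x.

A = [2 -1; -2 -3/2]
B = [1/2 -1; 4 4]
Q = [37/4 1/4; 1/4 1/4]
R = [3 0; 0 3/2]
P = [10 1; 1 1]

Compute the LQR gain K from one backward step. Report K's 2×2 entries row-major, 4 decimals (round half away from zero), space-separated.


0.8108 -0.7703 -1.2973 0.4324

BᵀP = [9.0000 4.5000; -6.0000 3.0000]
S = R + BᵀPB = [3 0; 0 3/2] + [22.5000 9.0000; 9.0000 18.0000] = [25.5000 9.0000; 9.0000 19.5000]
BᵀPA = [9.0000 -15.7500; -18.0000 1.5000]
K = S⁻¹·BᵀPA = [0.8108 -0.7703; -1.2973 0.4324]
A−BK = [0.2973 -0.1824; -0.0541 -0.1486]
AᵀP(A−BK) = [5.3514 -3.2838; -3.2838 2.4696]
P' = Q + AᵀP(A−BK) = [14.6014 -3.0338; -3.0338 2.7196]
tr(P') = 17.3209


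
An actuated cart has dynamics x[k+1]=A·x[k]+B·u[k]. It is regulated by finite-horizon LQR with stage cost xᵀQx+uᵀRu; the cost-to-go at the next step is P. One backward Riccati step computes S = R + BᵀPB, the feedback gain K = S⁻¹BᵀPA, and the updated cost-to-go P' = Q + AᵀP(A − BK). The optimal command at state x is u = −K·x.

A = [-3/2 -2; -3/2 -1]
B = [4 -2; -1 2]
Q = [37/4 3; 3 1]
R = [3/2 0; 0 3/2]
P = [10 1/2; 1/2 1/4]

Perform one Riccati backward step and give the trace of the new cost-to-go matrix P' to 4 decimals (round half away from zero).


12.1431

BᵀP = [39.5000 1.7500; -19.0000 -0.5000]
S = R + BᵀPB = [3/2 0; 0 3/2] + [156.2500 -75.5000; -75.5000 37.0000] = [157.7500 -75.5000; -75.5000 38.5000]
BᵀPA = [-61.8750 -80.7500; 29.2500 38.5000]
K = S⁻¹·BᵀPA = [-0.4658 -0.5417; -0.1538 -0.0623]
A−BK = [0.0558 0.0422; -1.6583 -1.4171]
AᵀP(A−BK) = [0.9871 0.9294; 0.9294 0.9060]
P' = Q + AᵀP(A−BK) = [10.2371 3.9294; 3.9294 1.9060]
tr(P') = 12.1431


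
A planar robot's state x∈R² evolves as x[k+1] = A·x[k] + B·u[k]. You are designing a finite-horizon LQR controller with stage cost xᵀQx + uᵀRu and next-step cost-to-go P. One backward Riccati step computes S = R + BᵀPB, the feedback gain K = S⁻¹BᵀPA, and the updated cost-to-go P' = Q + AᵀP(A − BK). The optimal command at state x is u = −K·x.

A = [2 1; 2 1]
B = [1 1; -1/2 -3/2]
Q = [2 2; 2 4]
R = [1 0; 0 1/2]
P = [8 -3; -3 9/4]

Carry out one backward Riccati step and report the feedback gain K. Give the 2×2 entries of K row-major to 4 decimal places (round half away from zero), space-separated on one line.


BᵀP = [9.5000 -4.1250; 12.5000 -6.3750]
S = R + BᵀPB = [1 0; 0 1/2] + [11.5625 15.6875; 15.6875 22.0625] = [12.5625 15.6875; 15.6875 22.5625]
BᵀPA = [10.7500 5.3750; 12.2500 6.1250]
K = S⁻¹·BᵀPA = [1.3490 0.6745; -0.3950 -0.1975]
A−BK = [1.0460 0.5230; 2.0820 1.0410]
AᵀP(A−BK) = [7.3372 3.6686; 3.6686 1.8343]
P' = Q + AᵀP(A−BK) = [9.3372 5.6686; 5.6686 5.8343]
tr(P') = 15.1715

1.3490 0.6745 -0.3950 -0.1975


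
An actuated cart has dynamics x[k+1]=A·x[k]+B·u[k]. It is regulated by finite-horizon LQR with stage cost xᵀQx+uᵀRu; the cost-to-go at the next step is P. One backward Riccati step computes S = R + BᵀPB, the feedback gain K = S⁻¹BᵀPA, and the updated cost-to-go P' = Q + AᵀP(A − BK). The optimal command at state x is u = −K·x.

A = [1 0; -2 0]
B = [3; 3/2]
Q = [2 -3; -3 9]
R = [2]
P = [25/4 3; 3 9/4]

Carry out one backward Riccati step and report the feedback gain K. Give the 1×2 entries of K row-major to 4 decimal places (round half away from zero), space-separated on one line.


BᵀP = [23.2500 12.3750]
S = R + BᵀPB = [2] + [88.3125] = [90.3125]
BᵀPA = [-1.5000 0.0000]
K = S⁻¹·BᵀPA = [-0.0166 0.0000]
A−BK = [1.0498 0.0000; -1.9751 0.0000]
AᵀP(A−BK) = [3.2251 0.0000; 0.0000 0.0000]
P' = Q + AᵀP(A−BK) = [5.2251 -3.0000; -3.0000 9.0000]
tr(P') = 14.2251

-0.0166 0.0000


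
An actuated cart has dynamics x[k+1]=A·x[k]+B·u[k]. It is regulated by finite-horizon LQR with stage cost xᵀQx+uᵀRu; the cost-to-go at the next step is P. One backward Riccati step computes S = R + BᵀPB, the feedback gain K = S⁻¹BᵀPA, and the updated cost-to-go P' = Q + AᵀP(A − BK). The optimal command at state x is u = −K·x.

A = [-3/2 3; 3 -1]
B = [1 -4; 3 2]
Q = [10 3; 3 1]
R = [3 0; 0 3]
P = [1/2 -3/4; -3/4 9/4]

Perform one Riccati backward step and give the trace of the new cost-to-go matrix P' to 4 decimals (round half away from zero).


BᵀP = [-1.7500 6.0000; -3.5000 7.5000]
S = R + BᵀPB = [3 0; 0 3] + [16.2500 19.0000; 19.0000 29.0000] = [19.2500 19.0000; 19.0000 32.0000]
BᵀPA = [20.6250 -11.2500; 27.7500 -18.0000]
K = S⁻¹·BᵀPA = [0.5206 -0.0706; 0.5581 -0.5206]
A−BK = [0.2118 0.9882; 0.3221 0.2529]
AᵀP(A−BK) = [1.9009 -0.9728; -0.9728 1.0853]
P' = Q + AᵀP(A−BK) = [11.9009 2.0272; 2.0272 2.0853]
tr(P') = 13.9862

13.9862


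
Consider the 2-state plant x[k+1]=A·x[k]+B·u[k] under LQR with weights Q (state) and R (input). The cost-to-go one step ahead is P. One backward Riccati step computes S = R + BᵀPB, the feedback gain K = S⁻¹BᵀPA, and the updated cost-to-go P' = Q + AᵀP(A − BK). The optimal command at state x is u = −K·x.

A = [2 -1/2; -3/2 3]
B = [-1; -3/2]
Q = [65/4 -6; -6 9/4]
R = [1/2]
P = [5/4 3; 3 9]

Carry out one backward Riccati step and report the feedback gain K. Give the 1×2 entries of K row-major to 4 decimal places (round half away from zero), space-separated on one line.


BᵀP = [-5.7500 -16.5000]
S = R + BᵀPB = [1/2] + [30.5000] = [31.0000]
BᵀPA = [13.2500 -46.6250]
K = S⁻¹·BᵀPA = [0.4274 -1.5040]
A−BK = [2.4274 -2.0040; -0.8589 0.7440]
AᵀP(A−BK) = [1.5867 -1.5716; -1.5716 2.1870]
P' = Q + AᵀP(A−BK) = [17.8367 -7.5716; -7.5716 4.4370]
tr(P') = 22.2737

0.4274 -1.5040


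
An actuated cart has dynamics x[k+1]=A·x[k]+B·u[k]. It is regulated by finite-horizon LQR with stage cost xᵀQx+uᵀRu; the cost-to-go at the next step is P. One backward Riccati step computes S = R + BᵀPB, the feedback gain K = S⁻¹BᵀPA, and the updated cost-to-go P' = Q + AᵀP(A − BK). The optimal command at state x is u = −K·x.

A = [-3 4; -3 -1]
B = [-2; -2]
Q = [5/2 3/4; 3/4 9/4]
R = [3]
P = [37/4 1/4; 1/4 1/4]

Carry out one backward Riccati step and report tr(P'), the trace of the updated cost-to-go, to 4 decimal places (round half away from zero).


BᵀP = [-19.0000 -1.0000]
S = R + BᵀPB = [3] + [40.0000] = [43.0000]
BᵀPA = [60.0000 -75.0000]
K = S⁻¹·BᵀPA = [1.3953 -1.7442]
A−BK = [-0.2093 0.5116; -0.2093 -4.4884]
AᵀP(A−BK) = [6.2791 -7.8488; -7.8488 15.4360]
P' = Q + AᵀP(A−BK) = [8.7791 -7.0988; -7.0988 17.6860]
tr(P') = 26.4651

26.4651


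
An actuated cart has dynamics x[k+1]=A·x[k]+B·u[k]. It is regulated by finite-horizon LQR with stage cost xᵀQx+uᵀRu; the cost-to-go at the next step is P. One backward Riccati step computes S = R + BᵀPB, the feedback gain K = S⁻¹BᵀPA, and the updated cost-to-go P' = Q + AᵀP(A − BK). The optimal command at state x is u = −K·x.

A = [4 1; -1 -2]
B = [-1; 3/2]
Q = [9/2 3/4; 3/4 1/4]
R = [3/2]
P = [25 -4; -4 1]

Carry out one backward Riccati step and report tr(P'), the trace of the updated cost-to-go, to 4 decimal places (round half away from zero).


27.9218

BᵀP = [-31.0000 5.5000]
S = R + BᵀPB = [3/2] + [39.2500] = [40.7500]
BᵀPA = [-129.5000 -42.0000]
K = S⁻¹·BᵀPA = [-3.1779 -1.0307]
A−BK = [0.8221 -0.0307; 3.7669 -0.4540]
AᵀP(A−BK) = [21.4601 4.5276; 4.5276 1.7117]
P' = Q + AᵀP(A−BK) = [25.9601 5.2776; 5.2776 1.9617]
tr(P') = 27.9218


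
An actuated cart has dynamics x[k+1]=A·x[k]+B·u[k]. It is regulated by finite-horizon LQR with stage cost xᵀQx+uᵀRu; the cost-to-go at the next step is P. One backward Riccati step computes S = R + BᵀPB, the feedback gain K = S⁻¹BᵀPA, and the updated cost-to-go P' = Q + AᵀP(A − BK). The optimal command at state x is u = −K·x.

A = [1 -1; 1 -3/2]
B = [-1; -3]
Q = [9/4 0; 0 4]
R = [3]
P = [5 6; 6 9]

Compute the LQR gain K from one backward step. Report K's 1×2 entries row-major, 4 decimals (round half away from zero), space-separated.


-0.4480 0.5800

BᵀP = [-23.0000 -33.0000]
S = R + BᵀPB = [3] + [122.0000] = [125.0000]
BᵀPA = [-56.0000 72.5000]
K = S⁻¹·BᵀPA = [-0.4480 0.5800]
A−BK = [0.5520 -0.4200; -0.3440 0.2400]
AᵀP(A−BK) = [0.9120 -1.0200; -1.0200 1.2000]
P' = Q + AᵀP(A−BK) = [3.1620 -1.0200; -1.0200 5.2000]
tr(P') = 8.3620


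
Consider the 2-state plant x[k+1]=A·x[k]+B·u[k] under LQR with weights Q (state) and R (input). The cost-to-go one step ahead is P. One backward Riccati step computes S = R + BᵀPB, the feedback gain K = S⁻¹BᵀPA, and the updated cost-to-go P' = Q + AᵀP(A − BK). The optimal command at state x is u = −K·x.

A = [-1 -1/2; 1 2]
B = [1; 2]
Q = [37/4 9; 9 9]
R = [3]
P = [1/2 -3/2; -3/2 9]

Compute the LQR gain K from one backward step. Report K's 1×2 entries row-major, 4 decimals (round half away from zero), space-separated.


BᵀP = [-2.5000 16.5000]
S = R + BᵀPB = [3] + [30.5000] = [33.5000]
BᵀPA = [19.0000 34.2500]
K = S⁻¹·BᵀPA = [0.5672 1.0224]
A−BK = [-1.5672 -1.5224; -0.1343 -0.0448]
AᵀP(A−BK) = [1.7239 2.5746; 2.5746 4.1082]
P' = Q + AᵀP(A−BK) = [10.9739 11.5746; 11.5746 13.1082]
tr(P') = 24.0821

0.5672 1.0224


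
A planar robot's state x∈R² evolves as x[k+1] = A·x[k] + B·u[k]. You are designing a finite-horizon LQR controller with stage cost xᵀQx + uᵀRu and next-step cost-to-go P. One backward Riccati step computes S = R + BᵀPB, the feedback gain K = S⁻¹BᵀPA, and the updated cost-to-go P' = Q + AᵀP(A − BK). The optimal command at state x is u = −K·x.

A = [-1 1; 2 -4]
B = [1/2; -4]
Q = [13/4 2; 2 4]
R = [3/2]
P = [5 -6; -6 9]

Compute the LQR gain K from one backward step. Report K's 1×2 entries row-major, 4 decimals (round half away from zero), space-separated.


-0.6120 1.0688

BᵀP = [26.5000 -39.0000]
S = R + BᵀPB = [3/2] + [169.2500] = [170.7500]
BᵀPA = [-104.5000 182.5000]
K = S⁻¹·BᵀPA = [-0.6120 1.0688]
A−BK = [-0.6940 0.4656; -0.4480 0.2753]
AᵀP(A−BK) = [1.0454 -1.3089; -1.3089 1.9414]
P' = Q + AᵀP(A−BK) = [4.2954 0.6911; 0.6911 5.9414]
tr(P') = 10.2368


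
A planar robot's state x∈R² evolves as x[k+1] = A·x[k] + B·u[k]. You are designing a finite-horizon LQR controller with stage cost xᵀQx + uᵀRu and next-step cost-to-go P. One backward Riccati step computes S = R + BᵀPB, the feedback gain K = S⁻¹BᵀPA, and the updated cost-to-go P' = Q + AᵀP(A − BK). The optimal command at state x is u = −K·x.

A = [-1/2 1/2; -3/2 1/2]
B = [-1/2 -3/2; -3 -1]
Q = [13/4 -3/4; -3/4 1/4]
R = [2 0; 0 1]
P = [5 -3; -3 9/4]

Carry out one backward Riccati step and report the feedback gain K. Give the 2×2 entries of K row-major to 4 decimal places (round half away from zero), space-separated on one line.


BᵀP = [6.5000 -5.2500; -4.5000 2.2500]
S = R + BᵀPB = [2 0; 0 1] + [12.5000 -4.5000; -4.5000 4.5000] = [14.5000 -4.5000; -4.5000 5.5000]
BᵀPA = [4.6250 0.6250; -1.1250 -1.1250]
K = S⁻¹·BᵀPA = [0.3424 -0.0273; 0.0756 -0.2269]
A−BK = [-0.2153 0.1460; -0.3971 0.1912]
AᵀP(A−BK) = [0.3138 -0.0664; -0.0664 0.0743]
P' = Q + AᵀP(A−BK) = [3.5638 -0.8164; -0.8164 0.3243]
tr(P') = 3.8881

0.3424 -0.0273 0.0756 -0.2269


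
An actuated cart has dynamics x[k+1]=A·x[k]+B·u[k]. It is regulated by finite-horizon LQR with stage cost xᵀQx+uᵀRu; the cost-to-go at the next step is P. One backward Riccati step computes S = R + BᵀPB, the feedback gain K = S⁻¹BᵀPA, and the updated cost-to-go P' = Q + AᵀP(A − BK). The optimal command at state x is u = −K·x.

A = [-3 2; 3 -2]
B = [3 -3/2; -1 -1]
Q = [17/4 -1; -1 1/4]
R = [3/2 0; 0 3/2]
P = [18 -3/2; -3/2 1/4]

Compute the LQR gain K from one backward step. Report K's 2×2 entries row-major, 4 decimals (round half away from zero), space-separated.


BᵀP = [55.5000 -4.7500; -25.5000 2.0000]
S = R + BᵀPB = [3/2 0; 0 3/2] + [171.2500 -78.5000; -78.5000 36.2500] = [172.7500 -78.5000; -78.5000 37.7500]
BᵀPA = [-180.7500 120.5000; 82.5000 -55.0000]
K = S⁻¹·BᵀPA = [-0.9666 0.6444; 0.1755 -0.1170]
A−BK = [0.1629 -0.1086; 2.2089 -1.4726]
AᵀP(A−BK) = [2.0655 -1.3770; -1.3770 0.9180]
P' = Q + AᵀP(A−BK) = [6.3155 -2.3770; -2.3770 1.1680]
tr(P') = 7.4836

-0.9666 0.6444 0.1755 -0.1170


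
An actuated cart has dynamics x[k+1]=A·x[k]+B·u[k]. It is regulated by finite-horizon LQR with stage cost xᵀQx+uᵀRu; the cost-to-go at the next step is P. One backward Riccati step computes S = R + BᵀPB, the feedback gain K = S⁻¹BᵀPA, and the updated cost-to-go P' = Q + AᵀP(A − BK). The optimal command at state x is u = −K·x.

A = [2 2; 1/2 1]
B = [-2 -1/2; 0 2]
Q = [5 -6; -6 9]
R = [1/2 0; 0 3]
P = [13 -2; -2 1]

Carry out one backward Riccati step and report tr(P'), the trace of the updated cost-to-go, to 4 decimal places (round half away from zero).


BᵀP = [-26.0000 4.0000; -10.5000 3.0000]
S = R + BᵀPB = [1/2 0; 0 3] + [52.0000 21.0000; 21.0000 11.2500] = [52.5000 21.0000; 21.0000 14.2500]
BᵀPA = [-50.0000 -48.0000; -19.5000 -18.0000]
K = S⁻¹·BᵀPA = [-0.9866 -0.9963; 0.0855 0.2051]
A−BK = [0.0696 0.1099; 0.3291 0.5897]
AᵀP(A−BK) = [0.5882 0.6832; 0.6832 0.8681]
P' = Q + AᵀP(A−BK) = [5.5882 -5.3168; -5.3168 9.8681]
tr(P') = 15.4563

15.4563


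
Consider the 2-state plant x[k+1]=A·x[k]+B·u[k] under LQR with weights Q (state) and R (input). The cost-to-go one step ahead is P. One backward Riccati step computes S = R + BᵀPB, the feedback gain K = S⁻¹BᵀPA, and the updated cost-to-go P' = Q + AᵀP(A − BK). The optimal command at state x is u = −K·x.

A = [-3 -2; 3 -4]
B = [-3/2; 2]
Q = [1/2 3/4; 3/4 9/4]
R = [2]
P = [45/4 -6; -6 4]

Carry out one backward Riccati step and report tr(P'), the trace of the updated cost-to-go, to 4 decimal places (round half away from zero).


BᵀP = [-28.8750 17.0000]
S = R + BᵀPB = [2] + [77.3125] = [79.3125]
BᵀPA = [137.6250 -10.2500]
K = S⁻¹·BᵀPA = [1.7352 -0.1292]
A−BK = [-0.3972 -2.1939; -0.4704 -3.7415]
AᵀP(A−BK) = [6.4397 1.2861; 1.2861 11.6753]
P' = Q + AᵀP(A−BK) = [6.9397 2.0361; 2.0361 13.9253]
tr(P') = 20.8651

20.8651


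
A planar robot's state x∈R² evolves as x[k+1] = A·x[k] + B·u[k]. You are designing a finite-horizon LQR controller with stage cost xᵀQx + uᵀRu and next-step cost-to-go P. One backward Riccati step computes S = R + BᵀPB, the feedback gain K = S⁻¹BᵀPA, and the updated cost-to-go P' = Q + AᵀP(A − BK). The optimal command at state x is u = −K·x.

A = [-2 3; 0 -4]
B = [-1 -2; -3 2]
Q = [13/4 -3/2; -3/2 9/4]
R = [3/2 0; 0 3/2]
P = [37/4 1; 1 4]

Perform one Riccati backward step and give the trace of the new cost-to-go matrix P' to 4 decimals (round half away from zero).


10.6050

BᵀP = [-12.2500 -13.0000; -16.5000 6.0000]
S = R + BᵀPB = [3/2 0; 0 3/2] + [51.2500 -1.5000; -1.5000 45.0000] = [52.7500 -1.5000; -1.5000 46.5000]
BᵀPA = [24.5000 15.2500; 33.0000 -73.5000]
K = S⁻¹·BᵀPA = [0.4851 0.2444; 0.7253 -1.5728]
A−BK = [-0.0643 0.0989; 0.0046 -0.1213]
AᵀP(A−BK) = [1.1798 -1.5861; -1.5861 3.9252]
P' = Q + AᵀP(A−BK) = [4.4298 -3.0861; -3.0861 6.1752]
tr(P') = 10.6050


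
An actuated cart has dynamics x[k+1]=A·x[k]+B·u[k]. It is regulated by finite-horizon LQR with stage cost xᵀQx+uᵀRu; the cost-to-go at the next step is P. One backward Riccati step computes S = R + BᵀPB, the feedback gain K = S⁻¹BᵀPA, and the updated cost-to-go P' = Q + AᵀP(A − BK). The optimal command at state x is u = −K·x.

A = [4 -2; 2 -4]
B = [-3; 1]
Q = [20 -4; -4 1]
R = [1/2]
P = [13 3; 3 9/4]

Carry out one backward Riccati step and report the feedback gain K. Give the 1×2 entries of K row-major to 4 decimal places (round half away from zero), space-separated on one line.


-1.5479 0.9730

BᵀP = [-36.0000 -6.7500]
S = R + BᵀPB = [1/2] + [101.2500] = [101.7500]
BᵀPA = [-157.5000 99.0000]
K = S⁻¹·BᵀPA = [-1.5479 0.9730]
A−BK = [-0.6437 0.9189; 3.5479 -4.9730]
AᵀP(A−BK) = [21.2039 -28.7568; -28.7568 39.6757]
P' = Q + AᵀP(A−BK) = [41.2039 -32.7568; -32.7568 40.6757]
tr(P') = 81.8796


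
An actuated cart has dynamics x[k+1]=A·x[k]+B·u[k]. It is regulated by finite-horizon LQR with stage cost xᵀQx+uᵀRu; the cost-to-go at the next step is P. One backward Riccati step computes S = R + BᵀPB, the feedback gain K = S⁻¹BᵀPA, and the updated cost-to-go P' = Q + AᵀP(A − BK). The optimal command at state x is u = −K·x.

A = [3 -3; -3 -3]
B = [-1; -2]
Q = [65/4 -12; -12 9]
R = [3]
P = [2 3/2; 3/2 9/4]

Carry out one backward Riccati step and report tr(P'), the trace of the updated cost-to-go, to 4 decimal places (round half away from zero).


46.8500

BᵀP = [-5.0000 -6.0000]
S = R + BᵀPB = [3] + [17.0000] = [20.0000]
BᵀPA = [3.0000 33.0000]
K = S⁻¹·BᵀPA = [0.1500 1.6500]
A−BK = [3.1500 -1.3500; -2.7000 0.3000]
AᵀP(A−BK) = [10.8000 -2.7000; -2.7000 10.8000]
P' = Q + AᵀP(A−BK) = [27.0500 -14.7000; -14.7000 19.8000]
tr(P') = 46.8500


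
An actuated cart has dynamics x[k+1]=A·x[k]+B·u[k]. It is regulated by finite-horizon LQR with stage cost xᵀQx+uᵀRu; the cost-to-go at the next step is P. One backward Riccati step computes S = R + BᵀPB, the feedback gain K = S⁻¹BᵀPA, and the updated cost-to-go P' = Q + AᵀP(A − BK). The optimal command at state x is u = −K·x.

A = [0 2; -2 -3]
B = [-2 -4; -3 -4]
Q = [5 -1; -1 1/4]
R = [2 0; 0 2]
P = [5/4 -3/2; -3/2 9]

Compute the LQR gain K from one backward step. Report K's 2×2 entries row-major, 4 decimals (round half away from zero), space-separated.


BᵀP = [2.0000 -24.0000; 1.0000 -30.0000]
S = R + BᵀPB = [2 0; 0 2] + [68.0000 88.0000; 88.0000 116.0000] = [70.0000 88.0000; 88.0000 118.0000]
BᵀPA = [48.0000 76.0000; 60.0000 92.0000]
K = S⁻¹·BᵀPA = [0.7442 1.6899; -0.0465 -0.4806]
A−BK = [1.3023 3.4574; 0.0465 0.1473]
AᵀP(A−BK) = [3.0698 7.7209; 7.7209 19.7829]
P' = Q + AᵀP(A−BK) = [8.0698 6.7209; 6.7209 20.0329]
tr(P') = 28.1027

0.7442 1.6899 -0.0465 -0.4806


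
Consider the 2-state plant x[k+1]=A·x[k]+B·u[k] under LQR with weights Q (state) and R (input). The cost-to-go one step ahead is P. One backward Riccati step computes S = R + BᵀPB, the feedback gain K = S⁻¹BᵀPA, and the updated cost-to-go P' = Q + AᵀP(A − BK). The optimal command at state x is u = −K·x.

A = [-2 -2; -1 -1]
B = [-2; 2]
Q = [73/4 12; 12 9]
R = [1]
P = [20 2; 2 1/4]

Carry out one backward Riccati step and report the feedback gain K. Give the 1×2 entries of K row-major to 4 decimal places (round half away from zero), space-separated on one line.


1.1439 1.1439

BᵀP = [-36.0000 -3.5000]
S = R + BᵀPB = [1] + [65.0000] = [66.0000]
BᵀPA = [75.5000 75.5000]
K = S⁻¹·BᵀPA = [1.1439 1.1439]
A−BK = [0.2879 0.2879; -3.2879 -3.2879]
AᵀP(A−BK) = [1.8826 1.8826; 1.8826 1.8826]
P' = Q + AᵀP(A−BK) = [20.1326 13.8826; 13.8826 10.8826]
tr(P') = 31.0152


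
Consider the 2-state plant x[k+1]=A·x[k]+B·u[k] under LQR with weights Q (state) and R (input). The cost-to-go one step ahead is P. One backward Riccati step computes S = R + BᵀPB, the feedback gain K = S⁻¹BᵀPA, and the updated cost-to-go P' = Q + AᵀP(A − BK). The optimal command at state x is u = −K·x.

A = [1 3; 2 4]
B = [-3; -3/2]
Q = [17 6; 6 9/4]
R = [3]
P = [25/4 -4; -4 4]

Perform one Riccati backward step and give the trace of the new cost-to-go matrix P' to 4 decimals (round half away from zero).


43.4360

BᵀP = [-12.7500 6.0000]
S = R + BᵀPB = [3] + [29.2500] = [32.2500]
BᵀPA = [-0.7500 -14.2500]
K = S⁻¹·BᵀPA = [-0.0233 -0.4419]
A−BK = [0.9302 1.6744; 1.9651 3.3372]
AᵀP(A−BK) = [6.2326 10.4186; 10.4186 17.9535]
P' = Q + AᵀP(A−BK) = [23.2326 16.4186; 16.4186 20.2035]
tr(P') = 43.4360


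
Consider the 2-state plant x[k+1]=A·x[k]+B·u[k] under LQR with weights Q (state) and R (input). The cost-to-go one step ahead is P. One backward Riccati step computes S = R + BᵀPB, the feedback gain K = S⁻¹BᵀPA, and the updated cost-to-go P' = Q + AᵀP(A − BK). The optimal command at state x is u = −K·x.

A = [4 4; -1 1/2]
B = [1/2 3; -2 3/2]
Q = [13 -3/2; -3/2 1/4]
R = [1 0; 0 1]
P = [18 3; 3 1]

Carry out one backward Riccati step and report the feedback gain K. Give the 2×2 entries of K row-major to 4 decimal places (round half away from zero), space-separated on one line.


0.9247 0.4714 1.1229 1.2242

BᵀP = [3.0000 -0.5000; 58.5000 10.5000]
S = R + BᵀPB = [1 0; 0 1] + [2.5000 8.2500; 8.2500 191.2500] = [3.5000 8.2500; 8.2500 192.2500]
BᵀPA = [12.5000 11.7500; 223.5000 239.2500]
K = S⁻¹·BᵀPA = [0.9247 0.4714; 1.1229 1.2242]
A−BK = [0.1691 0.0916; -0.8350 -0.3935]
AᵀP(A−BK) = [2.4805 1.9888; 1.9888 1.8106]
P' = Q + AᵀP(A−BK) = [15.4805 0.4888; 0.4888 2.0606]
tr(P') = 17.5411


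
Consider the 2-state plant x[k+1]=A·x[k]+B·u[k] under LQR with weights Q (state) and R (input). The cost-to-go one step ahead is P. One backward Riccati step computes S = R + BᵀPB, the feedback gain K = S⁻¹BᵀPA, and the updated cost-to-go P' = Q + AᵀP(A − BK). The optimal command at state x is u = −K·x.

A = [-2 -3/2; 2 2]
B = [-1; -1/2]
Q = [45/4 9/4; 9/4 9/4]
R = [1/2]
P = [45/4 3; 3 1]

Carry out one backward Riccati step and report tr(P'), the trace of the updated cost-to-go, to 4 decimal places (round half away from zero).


17.1948

BᵀP = [-12.7500 -3.5000]
S = R + BᵀPB = [1/2] + [14.5000] = [15.0000]
BᵀPA = [18.5000 12.1250]
K = S⁻¹·BᵀPA = [1.2333 0.8083]
A−BK = [-0.7667 -0.6917; 2.6167 2.4042]
AᵀP(A−BK) = [2.1833 1.7958; 1.7958 1.5115]
P' = Q + AᵀP(A−BK) = [13.4333 4.0458; 4.0458 3.7615]
tr(P') = 17.1948


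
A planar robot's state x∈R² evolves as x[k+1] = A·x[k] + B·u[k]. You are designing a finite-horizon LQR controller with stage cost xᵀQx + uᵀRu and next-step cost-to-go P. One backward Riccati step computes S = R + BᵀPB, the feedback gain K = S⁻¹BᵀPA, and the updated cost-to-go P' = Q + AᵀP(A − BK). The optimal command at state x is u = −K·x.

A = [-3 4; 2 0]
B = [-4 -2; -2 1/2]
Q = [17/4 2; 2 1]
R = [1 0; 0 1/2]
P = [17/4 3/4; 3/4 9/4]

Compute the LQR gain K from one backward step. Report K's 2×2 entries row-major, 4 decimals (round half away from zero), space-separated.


BᵀP = [-18.5000 -7.5000; -8.1250 -0.3750]
S = R + BᵀPB = [1 0; 0 1/2] + [89.0000 33.2500; 33.2500 16.0625] = [90.0000 33.2500; 33.2500 16.5625]
BᵀPA = [40.5000 -74.0000; 23.6250 -32.5000]
K = S⁻¹·BᵀPA = [-0.2980 -0.3766; 2.0247 -1.2063]
A−BK = [-0.1427 0.0812; 0.3917 -0.1500]
AᵀP(A−BK) = [2.4863 -1.2504; -1.2504 0.9297]
P' = Q + AᵀP(A−BK) = [6.7363 0.7496; 0.7496 1.9297]
tr(P') = 8.6660

-0.2980 -0.3766 2.0247 -1.2063


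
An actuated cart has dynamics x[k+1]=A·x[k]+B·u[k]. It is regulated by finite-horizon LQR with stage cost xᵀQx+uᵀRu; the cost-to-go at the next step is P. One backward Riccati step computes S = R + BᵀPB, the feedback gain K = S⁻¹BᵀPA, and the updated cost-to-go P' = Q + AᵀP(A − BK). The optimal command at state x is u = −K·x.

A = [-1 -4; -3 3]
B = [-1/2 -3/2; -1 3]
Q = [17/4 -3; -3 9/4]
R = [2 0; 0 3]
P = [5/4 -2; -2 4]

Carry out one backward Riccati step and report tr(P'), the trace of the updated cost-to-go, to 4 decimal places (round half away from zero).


BᵀP = [1.3750 -3.0000; -7.8750 15.0000]
S = R + BᵀPB = [2 0; 0 3] + [2.3125 -11.0625; -11.0625 56.8125] = [4.3125 -11.0625; -11.0625 59.8125]
BᵀPA = [7.6250 -14.5000; -37.1250 76.5000]
K = S⁻¹·BᵀPA = [0.3347 -0.1549; -0.5588 1.2503]
A−BK = [-1.6708 -2.2019; -0.9889 -0.9059]
AᵀP(A−BK) = [1.9530 -1.3997; -1.3997 6.1024]
P' = Q + AᵀP(A−BK) = [6.2030 -4.3997; -4.3997 8.3524]
tr(P') = 14.5553

14.5553


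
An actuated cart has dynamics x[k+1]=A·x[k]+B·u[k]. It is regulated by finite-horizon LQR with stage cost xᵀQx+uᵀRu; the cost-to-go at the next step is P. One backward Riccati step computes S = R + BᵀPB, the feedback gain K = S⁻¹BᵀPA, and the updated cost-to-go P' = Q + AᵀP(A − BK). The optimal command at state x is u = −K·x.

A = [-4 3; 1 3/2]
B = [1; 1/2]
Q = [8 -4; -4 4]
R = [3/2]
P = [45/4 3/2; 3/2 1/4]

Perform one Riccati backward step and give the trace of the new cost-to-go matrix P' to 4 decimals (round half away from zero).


BᵀP = [12.0000 1.6250]
S = R + BᵀPB = [3/2] + [12.8125] = [14.3125]
BᵀPA = [-46.3750 38.4375]
K = S⁻¹·BᵀPA = [-3.2402 2.6856]
A−BK = [-0.7598 0.3144; 2.6201 0.1572]
AᵀP(A−BK) = [17.9869 -14.5808; -14.5808 12.0852]
P' = Q + AᵀP(A−BK) = [25.9869 -18.5808; -18.5808 16.0852]
tr(P') = 42.0721

42.0721
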